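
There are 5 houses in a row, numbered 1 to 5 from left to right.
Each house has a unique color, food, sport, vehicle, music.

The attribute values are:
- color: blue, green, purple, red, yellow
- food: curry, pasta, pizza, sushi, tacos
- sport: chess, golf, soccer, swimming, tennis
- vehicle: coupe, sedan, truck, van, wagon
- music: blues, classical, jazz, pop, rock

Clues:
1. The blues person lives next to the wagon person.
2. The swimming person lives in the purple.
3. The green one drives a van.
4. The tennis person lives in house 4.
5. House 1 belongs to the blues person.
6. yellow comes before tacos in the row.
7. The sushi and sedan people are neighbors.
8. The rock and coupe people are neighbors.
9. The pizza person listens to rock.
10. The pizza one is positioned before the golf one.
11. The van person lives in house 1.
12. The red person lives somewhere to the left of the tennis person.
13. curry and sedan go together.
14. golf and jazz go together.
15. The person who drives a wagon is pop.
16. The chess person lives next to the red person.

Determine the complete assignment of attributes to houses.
Solution:

House | Color | Food | Sport | Vehicle | Music
----------------------------------------------
  1   | green | pasta | chess | van | blues
  2   | red | sushi | soccer | wagon | pop
  3   | purple | curry | swimming | sedan | classical
  4   | yellow | pizza | tennis | truck | rock
  5   | blue | tacos | golf | coupe | jazz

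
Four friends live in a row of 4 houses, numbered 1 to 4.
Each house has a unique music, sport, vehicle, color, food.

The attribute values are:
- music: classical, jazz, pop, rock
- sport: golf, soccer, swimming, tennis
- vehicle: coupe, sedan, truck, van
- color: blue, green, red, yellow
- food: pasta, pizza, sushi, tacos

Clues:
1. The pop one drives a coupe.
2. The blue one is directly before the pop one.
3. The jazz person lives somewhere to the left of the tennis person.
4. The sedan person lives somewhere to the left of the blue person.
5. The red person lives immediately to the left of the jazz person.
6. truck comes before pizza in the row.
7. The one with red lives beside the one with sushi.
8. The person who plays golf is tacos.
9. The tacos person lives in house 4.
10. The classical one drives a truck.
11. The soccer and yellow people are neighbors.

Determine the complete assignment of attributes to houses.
Solution:

House | Music | Sport | Vehicle | Color | Food
----------------------------------------------
  1   | classical | soccer | truck | red | pasta
  2   | jazz | swimming | sedan | yellow | sushi
  3   | rock | tennis | van | blue | pizza
  4   | pop | golf | coupe | green | tacos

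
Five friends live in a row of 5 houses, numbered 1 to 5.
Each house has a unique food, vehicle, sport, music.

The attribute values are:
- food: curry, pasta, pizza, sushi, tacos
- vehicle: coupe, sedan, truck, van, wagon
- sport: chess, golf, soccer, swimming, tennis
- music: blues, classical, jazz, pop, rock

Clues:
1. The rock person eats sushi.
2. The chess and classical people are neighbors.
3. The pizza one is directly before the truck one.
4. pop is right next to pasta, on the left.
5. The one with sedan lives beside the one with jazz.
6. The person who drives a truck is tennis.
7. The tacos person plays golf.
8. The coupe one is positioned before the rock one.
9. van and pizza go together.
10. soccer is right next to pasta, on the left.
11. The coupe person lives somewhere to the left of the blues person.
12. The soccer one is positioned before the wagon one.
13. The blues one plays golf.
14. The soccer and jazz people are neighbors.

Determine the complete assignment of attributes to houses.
Solution:

House | Food | Vehicle | Sport | Music
--------------------------------------
  1   | curry | sedan | soccer | pop
  2   | pasta | coupe | chess | jazz
  3   | pizza | van | swimming | classical
  4   | sushi | truck | tennis | rock
  5   | tacos | wagon | golf | blues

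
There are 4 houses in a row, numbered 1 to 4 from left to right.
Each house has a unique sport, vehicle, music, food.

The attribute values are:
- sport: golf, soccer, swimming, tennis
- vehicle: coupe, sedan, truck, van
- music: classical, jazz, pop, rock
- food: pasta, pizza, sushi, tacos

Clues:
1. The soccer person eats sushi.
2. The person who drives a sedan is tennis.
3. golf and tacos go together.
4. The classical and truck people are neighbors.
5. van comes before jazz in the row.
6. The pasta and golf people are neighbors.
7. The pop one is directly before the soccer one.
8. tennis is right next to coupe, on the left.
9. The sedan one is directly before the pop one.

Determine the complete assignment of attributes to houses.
Solution:

House | Sport | Vehicle | Music | Food
--------------------------------------
  1   | tennis | sedan | rock | pasta
  2   | golf | coupe | pop | tacos
  3   | soccer | van | classical | sushi
  4   | swimming | truck | jazz | pizza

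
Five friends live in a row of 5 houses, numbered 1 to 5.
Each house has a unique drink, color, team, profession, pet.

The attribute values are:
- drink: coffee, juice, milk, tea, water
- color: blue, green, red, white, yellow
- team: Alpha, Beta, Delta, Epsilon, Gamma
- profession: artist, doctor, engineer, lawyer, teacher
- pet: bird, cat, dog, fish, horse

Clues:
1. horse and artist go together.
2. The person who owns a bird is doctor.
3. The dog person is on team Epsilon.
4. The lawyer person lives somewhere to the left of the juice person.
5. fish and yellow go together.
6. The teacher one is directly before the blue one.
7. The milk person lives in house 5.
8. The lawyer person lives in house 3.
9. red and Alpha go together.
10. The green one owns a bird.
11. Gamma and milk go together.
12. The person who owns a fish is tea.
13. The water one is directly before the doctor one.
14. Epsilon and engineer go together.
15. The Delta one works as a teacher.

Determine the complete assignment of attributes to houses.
Solution:

House | Drink | Color | Team | Profession | Pet
-----------------------------------------------
  1   | tea | yellow | Delta | teacher | fish
  2   | coffee | blue | Epsilon | engineer | dog
  3   | water | red | Alpha | lawyer | cat
  4   | juice | green | Beta | doctor | bird
  5   | milk | white | Gamma | artist | horse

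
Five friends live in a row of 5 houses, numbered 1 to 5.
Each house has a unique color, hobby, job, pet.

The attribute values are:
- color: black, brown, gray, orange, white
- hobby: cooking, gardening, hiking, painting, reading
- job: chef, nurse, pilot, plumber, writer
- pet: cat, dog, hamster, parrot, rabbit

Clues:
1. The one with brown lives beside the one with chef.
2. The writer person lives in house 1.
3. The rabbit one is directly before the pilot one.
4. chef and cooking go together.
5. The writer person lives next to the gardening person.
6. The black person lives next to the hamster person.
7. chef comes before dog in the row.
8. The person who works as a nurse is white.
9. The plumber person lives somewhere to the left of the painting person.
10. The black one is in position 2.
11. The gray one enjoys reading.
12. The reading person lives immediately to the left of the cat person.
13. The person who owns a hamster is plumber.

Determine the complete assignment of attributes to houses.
Solution:

House | Color | Hobby | Job | Pet
---------------------------------
  1   | gray | reading | writer | rabbit
  2   | black | gardening | pilot | cat
  3   | brown | hiking | plumber | hamster
  4   | orange | cooking | chef | parrot
  5   | white | painting | nurse | dog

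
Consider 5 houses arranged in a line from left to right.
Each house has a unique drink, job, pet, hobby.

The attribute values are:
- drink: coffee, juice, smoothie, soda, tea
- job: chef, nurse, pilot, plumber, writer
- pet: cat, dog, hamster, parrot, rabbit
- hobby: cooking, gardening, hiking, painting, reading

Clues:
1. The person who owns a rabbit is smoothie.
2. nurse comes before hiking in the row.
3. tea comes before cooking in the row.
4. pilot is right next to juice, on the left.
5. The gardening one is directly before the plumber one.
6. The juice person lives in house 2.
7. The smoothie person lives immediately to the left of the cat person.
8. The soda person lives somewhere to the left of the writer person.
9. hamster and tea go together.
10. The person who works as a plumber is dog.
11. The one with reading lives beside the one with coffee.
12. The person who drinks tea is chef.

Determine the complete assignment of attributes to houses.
Solution:

House | Drink | Job | Pet | Hobby
---------------------------------
  1   | smoothie | pilot | rabbit | painting
  2   | juice | nurse | cat | gardening
  3   | soda | plumber | dog | hiking
  4   | tea | chef | hamster | reading
  5   | coffee | writer | parrot | cooking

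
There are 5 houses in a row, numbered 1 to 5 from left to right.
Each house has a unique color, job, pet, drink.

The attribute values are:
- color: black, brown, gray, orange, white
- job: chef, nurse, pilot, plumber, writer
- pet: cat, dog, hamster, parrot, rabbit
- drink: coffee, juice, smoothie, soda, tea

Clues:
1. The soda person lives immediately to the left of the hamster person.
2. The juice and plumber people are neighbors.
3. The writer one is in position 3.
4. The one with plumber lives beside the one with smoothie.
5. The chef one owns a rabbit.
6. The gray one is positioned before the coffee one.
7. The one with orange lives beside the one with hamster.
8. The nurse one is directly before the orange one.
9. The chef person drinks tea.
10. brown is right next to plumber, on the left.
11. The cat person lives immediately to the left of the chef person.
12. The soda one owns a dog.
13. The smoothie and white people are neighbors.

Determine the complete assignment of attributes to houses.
Solution:

House | Color | Job | Pet | Drink
---------------------------------
  1   | brown | nurse | parrot | juice
  2   | orange | plumber | dog | soda
  3   | gray | writer | hamster | smoothie
  4   | white | pilot | cat | coffee
  5   | black | chef | rabbit | tea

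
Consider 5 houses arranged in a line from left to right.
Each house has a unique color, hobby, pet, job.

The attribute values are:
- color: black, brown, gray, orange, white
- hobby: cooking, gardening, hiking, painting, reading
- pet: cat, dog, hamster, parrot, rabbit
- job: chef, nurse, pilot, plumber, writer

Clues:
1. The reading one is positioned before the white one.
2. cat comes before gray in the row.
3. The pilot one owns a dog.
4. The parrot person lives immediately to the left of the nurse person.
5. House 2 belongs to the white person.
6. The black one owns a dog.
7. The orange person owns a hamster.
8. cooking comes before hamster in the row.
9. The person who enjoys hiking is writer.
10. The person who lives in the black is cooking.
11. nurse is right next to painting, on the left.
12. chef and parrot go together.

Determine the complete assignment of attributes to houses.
Solution:

House | Color | Hobby | Pet | Job
---------------------------------
  1   | brown | reading | parrot | chef
  2   | white | gardening | cat | nurse
  3   | gray | painting | rabbit | plumber
  4   | black | cooking | dog | pilot
  5   | orange | hiking | hamster | writer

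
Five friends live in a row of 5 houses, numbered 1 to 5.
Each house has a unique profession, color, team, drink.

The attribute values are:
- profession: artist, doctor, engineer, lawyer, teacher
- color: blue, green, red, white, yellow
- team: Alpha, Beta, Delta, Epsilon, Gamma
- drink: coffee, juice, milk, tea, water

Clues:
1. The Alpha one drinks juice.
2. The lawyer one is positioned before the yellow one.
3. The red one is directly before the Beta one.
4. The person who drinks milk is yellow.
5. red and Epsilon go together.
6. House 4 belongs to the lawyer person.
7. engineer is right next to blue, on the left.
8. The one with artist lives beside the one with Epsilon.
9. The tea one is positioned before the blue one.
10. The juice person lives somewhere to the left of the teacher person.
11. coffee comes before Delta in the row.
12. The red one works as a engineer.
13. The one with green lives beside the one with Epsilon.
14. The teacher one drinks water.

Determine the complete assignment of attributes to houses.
Solution:

House | Profession | Color | Team | Drink
-----------------------------------------
  1   | artist | green | Alpha | juice
  2   | engineer | red | Epsilon | tea
  3   | teacher | blue | Beta | water
  4   | lawyer | white | Gamma | coffee
  5   | doctor | yellow | Delta | milk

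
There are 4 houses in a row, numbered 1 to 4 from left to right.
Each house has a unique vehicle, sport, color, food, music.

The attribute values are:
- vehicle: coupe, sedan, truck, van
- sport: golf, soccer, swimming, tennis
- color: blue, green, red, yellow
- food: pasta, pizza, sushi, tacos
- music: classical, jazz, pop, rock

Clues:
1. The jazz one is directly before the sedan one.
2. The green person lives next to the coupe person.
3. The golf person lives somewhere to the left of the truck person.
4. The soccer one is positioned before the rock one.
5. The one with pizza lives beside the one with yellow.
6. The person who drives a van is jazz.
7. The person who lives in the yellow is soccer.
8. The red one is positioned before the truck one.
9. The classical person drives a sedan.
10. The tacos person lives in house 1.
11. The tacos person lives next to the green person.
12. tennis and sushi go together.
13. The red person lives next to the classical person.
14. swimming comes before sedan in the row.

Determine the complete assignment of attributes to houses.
Solution:

House | Vehicle | Sport | Color | Food | Music
----------------------------------------------
  1   | van | swimming | red | tacos | jazz
  2   | sedan | golf | green | pizza | classical
  3   | coupe | soccer | yellow | pasta | pop
  4   | truck | tennis | blue | sushi | rock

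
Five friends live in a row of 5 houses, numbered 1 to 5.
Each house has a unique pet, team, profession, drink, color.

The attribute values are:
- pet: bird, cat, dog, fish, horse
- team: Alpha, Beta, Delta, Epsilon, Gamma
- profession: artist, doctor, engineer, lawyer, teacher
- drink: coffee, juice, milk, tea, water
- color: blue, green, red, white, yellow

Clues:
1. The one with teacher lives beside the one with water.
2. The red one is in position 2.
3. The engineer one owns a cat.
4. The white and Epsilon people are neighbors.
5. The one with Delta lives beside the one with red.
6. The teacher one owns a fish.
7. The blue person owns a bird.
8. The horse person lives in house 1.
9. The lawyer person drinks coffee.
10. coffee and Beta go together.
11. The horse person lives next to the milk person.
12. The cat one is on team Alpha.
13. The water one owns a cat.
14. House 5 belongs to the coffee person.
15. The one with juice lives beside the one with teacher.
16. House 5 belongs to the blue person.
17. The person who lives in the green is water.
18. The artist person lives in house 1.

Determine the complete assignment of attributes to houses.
Solution:

House | Pet | Team | Profession | Drink | Color
-----------------------------------------------
  1   | horse | Delta | artist | juice | white
  2   | fish | Epsilon | teacher | milk | red
  3   | cat | Alpha | engineer | water | green
  4   | dog | Gamma | doctor | tea | yellow
  5   | bird | Beta | lawyer | coffee | blue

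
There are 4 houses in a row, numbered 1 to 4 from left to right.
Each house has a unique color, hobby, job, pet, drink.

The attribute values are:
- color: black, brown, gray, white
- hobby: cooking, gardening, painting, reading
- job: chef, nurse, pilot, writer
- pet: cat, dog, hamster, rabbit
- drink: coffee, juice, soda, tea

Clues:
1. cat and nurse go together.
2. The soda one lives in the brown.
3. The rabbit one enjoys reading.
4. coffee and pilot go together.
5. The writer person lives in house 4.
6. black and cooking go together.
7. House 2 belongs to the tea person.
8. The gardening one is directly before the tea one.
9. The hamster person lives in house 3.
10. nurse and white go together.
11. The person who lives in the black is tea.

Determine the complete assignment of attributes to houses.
Solution:

House | Color | Hobby | Job | Pet | Drink
-----------------------------------------
  1   | white | gardening | nurse | cat | juice
  2   | black | cooking | chef | dog | tea
  3   | gray | painting | pilot | hamster | coffee
  4   | brown | reading | writer | rabbit | soda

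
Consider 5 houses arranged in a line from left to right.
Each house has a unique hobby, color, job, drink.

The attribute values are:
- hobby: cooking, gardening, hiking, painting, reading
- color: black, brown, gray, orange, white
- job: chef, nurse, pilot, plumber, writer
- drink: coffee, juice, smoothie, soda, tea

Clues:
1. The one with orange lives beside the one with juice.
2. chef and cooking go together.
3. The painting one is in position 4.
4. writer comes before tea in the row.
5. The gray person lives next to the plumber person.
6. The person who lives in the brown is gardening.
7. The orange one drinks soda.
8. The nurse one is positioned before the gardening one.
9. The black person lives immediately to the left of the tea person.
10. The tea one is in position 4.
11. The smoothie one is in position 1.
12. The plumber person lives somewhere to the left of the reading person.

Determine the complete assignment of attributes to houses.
Solution:

House | Hobby | Color | Job | Drink
-----------------------------------
  1   | cooking | gray | chef | smoothie
  2   | hiking | orange | plumber | soda
  3   | reading | black | writer | juice
  4   | painting | white | nurse | tea
  5   | gardening | brown | pilot | coffee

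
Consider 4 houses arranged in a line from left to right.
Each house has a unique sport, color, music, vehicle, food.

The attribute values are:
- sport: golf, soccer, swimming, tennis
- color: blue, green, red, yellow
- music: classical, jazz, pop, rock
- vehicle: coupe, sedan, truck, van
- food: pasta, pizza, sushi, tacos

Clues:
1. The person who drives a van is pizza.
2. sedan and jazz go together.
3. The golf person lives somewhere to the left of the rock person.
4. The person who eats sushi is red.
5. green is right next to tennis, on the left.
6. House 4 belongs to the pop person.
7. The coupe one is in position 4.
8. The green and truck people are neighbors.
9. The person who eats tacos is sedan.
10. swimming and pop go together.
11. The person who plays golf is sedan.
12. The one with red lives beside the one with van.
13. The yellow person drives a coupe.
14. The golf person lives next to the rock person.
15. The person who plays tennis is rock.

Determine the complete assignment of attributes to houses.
Solution:

House | Sport | Color | Music | Vehicle | Food
----------------------------------------------
  1   | golf | green | jazz | sedan | tacos
  2   | tennis | red | rock | truck | sushi
  3   | soccer | blue | classical | van | pizza
  4   | swimming | yellow | pop | coupe | pasta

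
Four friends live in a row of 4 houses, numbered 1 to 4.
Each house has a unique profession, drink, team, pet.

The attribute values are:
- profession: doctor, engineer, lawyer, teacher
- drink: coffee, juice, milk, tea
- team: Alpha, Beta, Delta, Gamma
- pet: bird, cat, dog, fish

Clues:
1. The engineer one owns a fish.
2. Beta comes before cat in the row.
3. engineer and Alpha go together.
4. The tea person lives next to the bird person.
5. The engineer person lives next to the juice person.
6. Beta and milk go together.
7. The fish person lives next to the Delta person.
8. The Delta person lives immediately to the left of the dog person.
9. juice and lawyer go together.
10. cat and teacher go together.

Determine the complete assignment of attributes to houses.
Solution:

House | Profession | Drink | Team | Pet
---------------------------------------
  1   | engineer | tea | Alpha | fish
  2   | lawyer | juice | Delta | bird
  3   | doctor | milk | Beta | dog
  4   | teacher | coffee | Gamma | cat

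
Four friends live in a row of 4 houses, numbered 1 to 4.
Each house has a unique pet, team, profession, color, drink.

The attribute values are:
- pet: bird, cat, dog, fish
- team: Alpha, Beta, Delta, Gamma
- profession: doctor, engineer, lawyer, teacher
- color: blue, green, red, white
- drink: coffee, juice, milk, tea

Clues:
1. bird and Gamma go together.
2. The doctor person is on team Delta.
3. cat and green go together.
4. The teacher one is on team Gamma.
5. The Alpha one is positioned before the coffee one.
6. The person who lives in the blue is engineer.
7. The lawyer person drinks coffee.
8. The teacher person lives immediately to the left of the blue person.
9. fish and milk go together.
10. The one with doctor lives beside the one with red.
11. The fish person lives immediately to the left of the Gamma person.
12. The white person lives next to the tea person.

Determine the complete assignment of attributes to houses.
Solution:

House | Pet | Team | Profession | Color | Drink
-----------------------------------------------
  1   | fish | Delta | doctor | white | milk
  2   | bird | Gamma | teacher | red | tea
  3   | dog | Alpha | engineer | blue | juice
  4   | cat | Beta | lawyer | green | coffee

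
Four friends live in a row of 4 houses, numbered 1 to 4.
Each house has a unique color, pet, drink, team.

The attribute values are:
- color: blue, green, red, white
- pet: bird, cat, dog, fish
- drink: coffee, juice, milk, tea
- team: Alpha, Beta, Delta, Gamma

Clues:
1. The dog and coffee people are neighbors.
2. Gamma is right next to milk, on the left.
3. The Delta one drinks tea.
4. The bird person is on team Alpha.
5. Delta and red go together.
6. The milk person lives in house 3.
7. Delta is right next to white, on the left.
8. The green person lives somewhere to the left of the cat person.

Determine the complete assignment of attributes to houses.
Solution:

House | Color | Pet | Drink | Team
----------------------------------
  1   | red | dog | tea | Delta
  2   | white | fish | coffee | Gamma
  3   | green | bird | milk | Alpha
  4   | blue | cat | juice | Beta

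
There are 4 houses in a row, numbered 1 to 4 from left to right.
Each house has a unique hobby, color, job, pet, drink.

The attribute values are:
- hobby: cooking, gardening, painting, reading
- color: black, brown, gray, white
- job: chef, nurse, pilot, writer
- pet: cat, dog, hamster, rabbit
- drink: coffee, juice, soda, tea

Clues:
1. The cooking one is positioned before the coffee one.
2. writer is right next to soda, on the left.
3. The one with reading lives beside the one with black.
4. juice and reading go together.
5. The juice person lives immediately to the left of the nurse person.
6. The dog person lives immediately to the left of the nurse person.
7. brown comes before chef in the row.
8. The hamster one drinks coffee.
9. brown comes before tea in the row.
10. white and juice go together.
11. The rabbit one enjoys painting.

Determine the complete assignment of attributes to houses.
Solution:

House | Hobby | Color | Job | Pet | Drink
-----------------------------------------
  1   | reading | white | writer | dog | juice
  2   | cooking | black | nurse | cat | soda
  3   | gardening | brown | pilot | hamster | coffee
  4   | painting | gray | chef | rabbit | tea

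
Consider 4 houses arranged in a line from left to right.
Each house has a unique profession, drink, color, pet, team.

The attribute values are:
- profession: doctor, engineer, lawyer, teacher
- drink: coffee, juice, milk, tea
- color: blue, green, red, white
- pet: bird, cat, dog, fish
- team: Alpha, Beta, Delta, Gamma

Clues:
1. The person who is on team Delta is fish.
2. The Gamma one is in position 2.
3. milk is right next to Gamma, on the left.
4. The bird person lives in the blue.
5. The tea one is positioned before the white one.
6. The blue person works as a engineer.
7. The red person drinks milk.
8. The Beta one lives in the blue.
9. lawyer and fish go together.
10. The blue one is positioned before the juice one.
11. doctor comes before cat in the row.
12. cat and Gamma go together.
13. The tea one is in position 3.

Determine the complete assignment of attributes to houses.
Solution:

House | Profession | Drink | Color | Pet | Team
-----------------------------------------------
  1   | doctor | milk | red | dog | Alpha
  2   | teacher | coffee | green | cat | Gamma
  3   | engineer | tea | blue | bird | Beta
  4   | lawyer | juice | white | fish | Delta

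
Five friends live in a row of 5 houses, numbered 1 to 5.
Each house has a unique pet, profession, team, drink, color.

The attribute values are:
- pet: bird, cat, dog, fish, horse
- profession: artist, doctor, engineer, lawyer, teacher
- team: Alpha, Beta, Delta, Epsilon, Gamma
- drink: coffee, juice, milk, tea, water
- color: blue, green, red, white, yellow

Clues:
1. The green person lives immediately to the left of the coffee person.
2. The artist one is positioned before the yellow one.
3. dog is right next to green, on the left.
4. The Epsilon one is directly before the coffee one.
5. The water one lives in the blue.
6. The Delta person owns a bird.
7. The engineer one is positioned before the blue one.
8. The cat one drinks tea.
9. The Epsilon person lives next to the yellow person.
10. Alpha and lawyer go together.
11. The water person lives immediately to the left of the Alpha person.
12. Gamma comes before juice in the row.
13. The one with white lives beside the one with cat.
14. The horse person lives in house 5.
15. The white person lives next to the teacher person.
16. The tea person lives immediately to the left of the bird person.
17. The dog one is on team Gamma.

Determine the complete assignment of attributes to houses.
Solution:

House | Pet | Profession | Team | Drink | Color
-----------------------------------------------
  1   | dog | artist | Gamma | milk | white
  2   | cat | teacher | Epsilon | tea | green
  3   | bird | engineer | Delta | coffee | yellow
  4   | fish | doctor | Beta | water | blue
  5   | horse | lawyer | Alpha | juice | red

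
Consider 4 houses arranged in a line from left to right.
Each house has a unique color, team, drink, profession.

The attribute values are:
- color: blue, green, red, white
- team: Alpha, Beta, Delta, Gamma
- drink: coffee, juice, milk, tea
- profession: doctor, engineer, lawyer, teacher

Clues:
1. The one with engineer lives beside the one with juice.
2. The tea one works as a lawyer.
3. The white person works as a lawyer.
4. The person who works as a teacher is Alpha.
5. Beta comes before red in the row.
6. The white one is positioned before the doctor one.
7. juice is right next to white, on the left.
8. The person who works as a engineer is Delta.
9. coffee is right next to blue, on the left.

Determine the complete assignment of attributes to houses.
Solution:

House | Color | Team | Drink | Profession
-----------------------------------------
  1   | green | Delta | coffee | engineer
  2   | blue | Alpha | juice | teacher
  3   | white | Beta | tea | lawyer
  4   | red | Gamma | milk | doctor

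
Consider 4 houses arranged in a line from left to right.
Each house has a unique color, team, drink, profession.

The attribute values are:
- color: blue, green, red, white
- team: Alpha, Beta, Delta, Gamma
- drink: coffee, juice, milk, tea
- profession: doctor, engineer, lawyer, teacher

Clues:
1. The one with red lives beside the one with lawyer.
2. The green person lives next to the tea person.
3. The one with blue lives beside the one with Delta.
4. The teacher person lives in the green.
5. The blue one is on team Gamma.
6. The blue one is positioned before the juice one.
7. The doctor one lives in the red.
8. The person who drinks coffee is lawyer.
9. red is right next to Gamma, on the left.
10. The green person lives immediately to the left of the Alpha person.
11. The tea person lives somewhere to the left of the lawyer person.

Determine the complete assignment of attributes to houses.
Solution:

House | Color | Team | Drink | Profession
-----------------------------------------
  1   | green | Beta | milk | teacher
  2   | red | Alpha | tea | doctor
  3   | blue | Gamma | coffee | lawyer
  4   | white | Delta | juice | engineer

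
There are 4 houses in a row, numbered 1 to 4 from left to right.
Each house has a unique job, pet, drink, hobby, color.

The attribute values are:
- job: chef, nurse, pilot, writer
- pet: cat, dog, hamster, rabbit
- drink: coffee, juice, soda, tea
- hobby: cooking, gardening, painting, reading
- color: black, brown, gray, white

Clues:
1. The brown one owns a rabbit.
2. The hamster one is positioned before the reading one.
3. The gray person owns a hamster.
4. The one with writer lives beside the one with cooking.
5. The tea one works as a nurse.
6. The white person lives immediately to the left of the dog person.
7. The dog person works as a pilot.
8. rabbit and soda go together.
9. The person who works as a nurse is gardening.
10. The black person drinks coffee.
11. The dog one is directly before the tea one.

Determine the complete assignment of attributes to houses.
Solution:

House | Job | Pet | Drink | Hobby | Color
-----------------------------------------
  1   | writer | cat | juice | painting | white
  2   | pilot | dog | coffee | cooking | black
  3   | nurse | hamster | tea | gardening | gray
  4   | chef | rabbit | soda | reading | brown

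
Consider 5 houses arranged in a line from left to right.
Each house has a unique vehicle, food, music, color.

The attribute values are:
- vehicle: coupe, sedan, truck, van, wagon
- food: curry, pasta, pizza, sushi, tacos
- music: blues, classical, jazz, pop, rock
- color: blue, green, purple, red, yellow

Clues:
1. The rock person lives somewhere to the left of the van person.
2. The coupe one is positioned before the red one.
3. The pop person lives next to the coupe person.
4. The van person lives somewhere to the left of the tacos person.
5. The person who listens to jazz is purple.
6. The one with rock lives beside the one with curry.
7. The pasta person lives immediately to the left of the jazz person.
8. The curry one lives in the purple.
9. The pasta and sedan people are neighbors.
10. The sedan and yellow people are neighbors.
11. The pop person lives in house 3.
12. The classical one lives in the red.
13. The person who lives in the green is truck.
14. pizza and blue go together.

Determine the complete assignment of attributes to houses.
Solution:

House | Vehicle | Food | Music | Color
--------------------------------------
  1   | truck | pasta | rock | green
  2   | sedan | curry | jazz | purple
  3   | van | sushi | pop | yellow
  4   | coupe | pizza | blues | blue
  5   | wagon | tacos | classical | red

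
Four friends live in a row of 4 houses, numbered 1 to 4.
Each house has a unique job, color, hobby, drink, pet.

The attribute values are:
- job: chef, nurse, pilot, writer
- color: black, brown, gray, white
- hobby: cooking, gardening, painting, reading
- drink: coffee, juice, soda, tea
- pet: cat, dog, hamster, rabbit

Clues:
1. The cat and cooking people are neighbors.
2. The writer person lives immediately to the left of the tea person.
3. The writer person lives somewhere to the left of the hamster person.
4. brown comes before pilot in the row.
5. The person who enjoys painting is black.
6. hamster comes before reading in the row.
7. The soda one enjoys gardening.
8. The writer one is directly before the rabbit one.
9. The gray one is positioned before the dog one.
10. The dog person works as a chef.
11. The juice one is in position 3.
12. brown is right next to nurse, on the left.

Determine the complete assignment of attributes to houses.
Solution:

House | Job | Color | Hobby | Drink | Pet
-----------------------------------------
  1   | writer | brown | gardening | soda | cat
  2   | nurse | gray | cooking | tea | rabbit
  3   | pilot | black | painting | juice | hamster
  4   | chef | white | reading | coffee | dog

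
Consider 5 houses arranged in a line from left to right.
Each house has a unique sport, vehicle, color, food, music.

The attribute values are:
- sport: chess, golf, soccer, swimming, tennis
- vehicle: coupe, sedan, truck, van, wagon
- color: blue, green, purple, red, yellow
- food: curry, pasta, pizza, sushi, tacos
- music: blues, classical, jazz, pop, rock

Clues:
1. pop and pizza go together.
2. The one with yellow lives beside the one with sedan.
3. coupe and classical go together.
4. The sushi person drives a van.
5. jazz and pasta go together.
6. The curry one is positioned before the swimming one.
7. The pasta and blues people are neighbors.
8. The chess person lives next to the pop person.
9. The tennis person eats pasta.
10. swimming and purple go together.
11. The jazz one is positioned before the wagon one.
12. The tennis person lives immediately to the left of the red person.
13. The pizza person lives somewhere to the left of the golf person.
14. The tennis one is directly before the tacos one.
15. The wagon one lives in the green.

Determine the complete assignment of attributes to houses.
Solution:

House | Sport | Vehicle | Color | Food | Music
----------------------------------------------
  1   | tennis | truck | yellow | pasta | jazz
  2   | chess | sedan | red | tacos | blues
  3   | soccer | wagon | green | pizza | pop
  4   | golf | coupe | blue | curry | classical
  5   | swimming | van | purple | sushi | rock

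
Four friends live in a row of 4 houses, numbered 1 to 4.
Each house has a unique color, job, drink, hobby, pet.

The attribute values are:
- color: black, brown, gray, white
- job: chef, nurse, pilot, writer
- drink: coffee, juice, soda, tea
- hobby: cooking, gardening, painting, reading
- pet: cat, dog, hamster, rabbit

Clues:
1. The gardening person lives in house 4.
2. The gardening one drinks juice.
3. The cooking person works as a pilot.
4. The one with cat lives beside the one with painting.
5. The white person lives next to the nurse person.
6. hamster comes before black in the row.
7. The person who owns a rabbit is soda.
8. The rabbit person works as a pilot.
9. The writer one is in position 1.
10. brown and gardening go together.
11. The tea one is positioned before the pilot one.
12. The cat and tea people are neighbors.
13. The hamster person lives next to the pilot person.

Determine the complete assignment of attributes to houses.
Solution:

House | Color | Job | Drink | Hobby | Pet
-----------------------------------------
  1   | white | writer | coffee | reading | cat
  2   | gray | nurse | tea | painting | hamster
  3   | black | pilot | soda | cooking | rabbit
  4   | brown | chef | juice | gardening | dog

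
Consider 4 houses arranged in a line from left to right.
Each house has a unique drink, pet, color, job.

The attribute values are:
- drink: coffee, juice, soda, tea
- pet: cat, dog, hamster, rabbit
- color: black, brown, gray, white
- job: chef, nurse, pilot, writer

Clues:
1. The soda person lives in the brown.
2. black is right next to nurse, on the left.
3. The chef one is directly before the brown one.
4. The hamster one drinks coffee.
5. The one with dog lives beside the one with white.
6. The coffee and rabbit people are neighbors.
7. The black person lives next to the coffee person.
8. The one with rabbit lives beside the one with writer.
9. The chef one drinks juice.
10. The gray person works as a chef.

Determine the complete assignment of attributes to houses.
Solution:

House | Drink | Pet | Color | Job
---------------------------------
  1   | tea | dog | black | pilot
  2   | coffee | hamster | white | nurse
  3   | juice | rabbit | gray | chef
  4   | soda | cat | brown | writer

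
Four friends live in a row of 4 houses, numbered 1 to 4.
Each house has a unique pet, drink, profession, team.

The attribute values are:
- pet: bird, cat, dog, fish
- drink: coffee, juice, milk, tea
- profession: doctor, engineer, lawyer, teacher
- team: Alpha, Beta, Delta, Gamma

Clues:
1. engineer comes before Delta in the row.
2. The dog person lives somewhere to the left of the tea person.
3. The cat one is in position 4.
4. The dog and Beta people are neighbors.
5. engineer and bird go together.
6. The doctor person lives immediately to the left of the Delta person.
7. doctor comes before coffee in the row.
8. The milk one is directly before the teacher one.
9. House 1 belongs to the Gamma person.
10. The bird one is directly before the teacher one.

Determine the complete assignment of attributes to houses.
Solution:

House | Pet | Drink | Profession | Team
---------------------------------------
  1   | bird | milk | engineer | Gamma
  2   | dog | juice | teacher | Alpha
  3   | fish | tea | doctor | Beta
  4   | cat | coffee | lawyer | Delta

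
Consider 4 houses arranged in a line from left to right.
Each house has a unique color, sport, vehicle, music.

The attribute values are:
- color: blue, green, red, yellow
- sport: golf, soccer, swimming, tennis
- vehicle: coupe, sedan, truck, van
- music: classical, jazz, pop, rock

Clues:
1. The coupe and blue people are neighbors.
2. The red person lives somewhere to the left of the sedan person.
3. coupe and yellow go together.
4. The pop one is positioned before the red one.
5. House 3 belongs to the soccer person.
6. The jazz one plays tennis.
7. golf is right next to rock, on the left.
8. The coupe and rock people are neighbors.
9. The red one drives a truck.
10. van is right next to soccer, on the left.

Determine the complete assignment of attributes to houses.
Solution:

House | Color | Sport | Vehicle | Music
---------------------------------------
  1   | yellow | golf | coupe | pop
  2   | blue | swimming | van | rock
  3   | red | soccer | truck | classical
  4   | green | tennis | sedan | jazz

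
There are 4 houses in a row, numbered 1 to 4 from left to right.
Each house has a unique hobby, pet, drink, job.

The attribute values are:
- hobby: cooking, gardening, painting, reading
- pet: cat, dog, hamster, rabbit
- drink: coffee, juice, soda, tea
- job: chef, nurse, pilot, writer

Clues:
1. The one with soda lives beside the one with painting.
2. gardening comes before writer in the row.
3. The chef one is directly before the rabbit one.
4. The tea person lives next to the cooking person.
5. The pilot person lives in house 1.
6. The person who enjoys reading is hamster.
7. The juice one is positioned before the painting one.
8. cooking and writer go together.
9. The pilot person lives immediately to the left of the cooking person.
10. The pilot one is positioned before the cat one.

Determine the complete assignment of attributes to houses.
Solution:

House | Hobby | Pet | Drink | Job
---------------------------------
  1   | gardening | dog | tea | pilot
  2   | cooking | cat | juice | writer
  3   | reading | hamster | soda | chef
  4   | painting | rabbit | coffee | nurse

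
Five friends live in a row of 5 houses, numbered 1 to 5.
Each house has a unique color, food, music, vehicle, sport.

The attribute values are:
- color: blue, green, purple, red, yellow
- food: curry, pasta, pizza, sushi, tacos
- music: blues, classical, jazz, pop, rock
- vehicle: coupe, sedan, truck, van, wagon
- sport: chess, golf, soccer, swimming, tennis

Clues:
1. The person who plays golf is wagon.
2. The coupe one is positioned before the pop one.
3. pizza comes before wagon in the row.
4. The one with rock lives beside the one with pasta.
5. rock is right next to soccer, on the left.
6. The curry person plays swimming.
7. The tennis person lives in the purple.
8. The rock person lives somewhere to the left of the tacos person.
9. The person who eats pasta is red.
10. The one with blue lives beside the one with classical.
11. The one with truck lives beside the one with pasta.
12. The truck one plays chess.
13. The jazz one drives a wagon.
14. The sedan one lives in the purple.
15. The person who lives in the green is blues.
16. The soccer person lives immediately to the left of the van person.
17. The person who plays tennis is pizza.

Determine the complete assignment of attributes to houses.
Solution:

House | Color | Food | Music | Vehicle | Sport
----------------------------------------------
  1   | blue | sushi | rock | truck | chess
  2   | red | pasta | classical | coupe | soccer
  3   | green | curry | blues | van | swimming
  4   | purple | pizza | pop | sedan | tennis
  5   | yellow | tacos | jazz | wagon | golf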